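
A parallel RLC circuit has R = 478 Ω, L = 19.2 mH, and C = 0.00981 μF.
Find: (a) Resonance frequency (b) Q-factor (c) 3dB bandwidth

Step 1 — Resonance: ω₀ = 1/√(LC) = 1/√(0.0192·9.81e-09) = 7.286e+04 rad/s.
Step 2 — f₀ = ω₀/(2π) = 1.16e+04 Hz.
Step 3 — Parallel Q: Q = R/(ω₀L) = 478/(7.286e+04·0.0192) = 0.3417.
Step 4 — Bandwidth: Δω = ω₀/Q = 2.133e+05 rad/s; BW = Δω/(2π) = 3.394e+04 Hz.

(a) f₀ = 1.16e+04 Hz  (b) Q = 0.3417  (c) BW = 3.394e+04 Hz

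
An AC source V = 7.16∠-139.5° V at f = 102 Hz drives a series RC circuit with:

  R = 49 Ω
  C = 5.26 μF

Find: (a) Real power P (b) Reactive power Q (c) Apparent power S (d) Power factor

Step 1 — Angular frequency: ω = 2π·f = 2π·102 = 640.9 rad/s.
Step 2 — Component impedances:
  R: Z = R = 49 Ω
  C: Z = 1/(jωC) = -j/(ω·C) = 0 - j296.6 Ω
Step 3 — Series combination: Z_total = R + C = 49 - j296.6 Ω = 300.7∠-80.6° Ω.
Step 4 — Source phasor: V = 7.16∠-139.5° V = -5.445 - j4.65 V.
Step 5 — Current: I = V / Z = 0.01231 - j0.02039 A = 0.02381∠-58.9° A.
Step 6 — Complex power: S = V·I* = 0.02779 - j0.1682 VA.
Step 7 — Real power: P = Re(S) = 0.02779 W.
Step 8 — Reactive power: Q = Im(S) = -0.1682 VAR.
Step 9 — Apparent power: |S| = 0.1705 VA.
Step 10 — Power factor: PF = P/|S| = 0.163 (leading).

(a) P = 0.02779 W  (b) Q = -0.1682 VAR  (c) S = 0.1705 VA  (d) PF = 0.163 (leading)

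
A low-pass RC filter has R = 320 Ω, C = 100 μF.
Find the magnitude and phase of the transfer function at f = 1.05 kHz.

Step 1 — Angular frequency: ω = 2π·1050 = 6597 rad/s.
Step 2 — Transfer function: H(jω) = 1/(1 + jωRC).
Step 3 — Denominator: 1 + jωRC = 1 + j·6597·320·0.0001 = 1 + j211.1.
Step 4 — H = 2.244e-05 - j0.004737.
Step 5 — Magnitude: |H| = 0.004737 (-46.5 dB); phase: φ = -89.7°.

|H| = 0.004737 (-46.5 dB), φ = -89.7°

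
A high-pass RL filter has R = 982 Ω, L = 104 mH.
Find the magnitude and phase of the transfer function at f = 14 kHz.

Step 1 — Angular frequency: ω = 2π·1.4e+04 = 8.796e+04 rad/s.
Step 2 — Transfer function: H(jω) = jωL/(R + jωL).
Step 3 — Numerator jωL = j·9148; denominator R + jωL = 982 + j9148.
Step 4 — H = 0.9886 + j0.1061.
Step 5 — Magnitude: |H| = 0.9943 (-0.0 dB); phase: φ = 6.1°.

|H| = 0.9943 (-0.0 dB), φ = 6.1°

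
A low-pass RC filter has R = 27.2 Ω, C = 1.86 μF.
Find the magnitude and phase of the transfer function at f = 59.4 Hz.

Step 1 — Angular frequency: ω = 2π·59.4 = 373.2 rad/s.
Step 2 — Transfer function: H(jω) = 1/(1 + jωRC).
Step 3 — Denominator: 1 + jωRC = 1 + j·373.2·27.2·1.86e-06 = 1 + j0.01888.
Step 4 — H = 0.9996 - j0.01888.
Step 5 — Magnitude: |H| = 0.9998 (-0.0 dB); phase: φ = -1.1°.

|H| = 0.9998 (-0.0 dB), φ = -1.1°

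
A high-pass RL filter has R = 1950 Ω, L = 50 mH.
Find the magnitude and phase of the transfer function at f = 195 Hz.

Step 1 — Angular frequency: ω = 2π·195 = 1225 rad/s.
Step 2 — Transfer function: H(jω) = jωL/(R + jωL).
Step 3 — Numerator jωL = j·61.26; denominator R + jωL = 1950 + j61.26.
Step 4 — H = 0.000986 + j0.03138.
Step 5 — Magnitude: |H| = 0.0314 (-30.1 dB); phase: φ = 88.2°.

|H| = 0.0314 (-30.1 dB), φ = 88.2°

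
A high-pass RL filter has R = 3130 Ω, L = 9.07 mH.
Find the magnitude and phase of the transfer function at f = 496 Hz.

Step 1 — Angular frequency: ω = 2π·496 = 3116 rad/s.
Step 2 — Transfer function: H(jω) = jωL/(R + jωL).
Step 3 — Numerator jωL = j·28.27; denominator R + jωL = 3130 + j28.27.
Step 4 — H = 8.155e-05 + j0.00903.
Step 5 — Magnitude: |H| = 0.00903 (-40.9 dB); phase: φ = 89.5°.

|H| = 0.00903 (-40.9 dB), φ = 89.5°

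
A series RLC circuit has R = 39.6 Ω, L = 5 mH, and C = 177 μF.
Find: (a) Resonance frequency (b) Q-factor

Step 1 — Resonance condition Im(Z)=0 gives ω₀ = 1/√(LC).
Step 2 — ω₀ = 1/√(0.005·0.000177) = 1063 rad/s.
Step 3 — f₀ = ω₀/(2π) = 169.2 Hz.
Step 4 — Series Q: Q = ω₀L/R = 1063·0.005/39.6 = 0.1342.

(a) f₀ = 169.2 Hz  (b) Q = 0.1342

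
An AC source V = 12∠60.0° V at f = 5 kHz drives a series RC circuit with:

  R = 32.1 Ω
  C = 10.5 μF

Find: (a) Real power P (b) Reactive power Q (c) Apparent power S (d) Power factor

Step 1 — Angular frequency: ω = 2π·f = 2π·5000 = 3.142e+04 rad/s.
Step 2 — Component impedances:
  R: Z = R = 32.1 Ω
  C: Z = 1/(jωC) = -j/(ω·C) = 0 - j3.032 Ω
Step 3 — Series combination: Z_total = R + C = 32.1 - j3.032 Ω = 32.24∠-5.4° Ω.
Step 4 — Source phasor: V = 12∠60.0° V = 6 + j10.39 V.
Step 5 — Current: I = V / Z = 0.155 + j0.3384 A = 0.3722∠65.4° A.
Step 6 — Complex power: S = V·I* = 4.446 - j0.4199 VA.
Step 7 — Real power: P = Re(S) = 4.446 W.
Step 8 — Reactive power: Q = Im(S) = -0.4199 VAR.
Step 9 — Apparent power: |S| = 4.466 VA.
Step 10 — Power factor: PF = P/|S| = 0.9956 (leading).

(a) P = 4.446 W  (b) Q = -0.4199 VAR  (c) S = 4.466 VA  (d) PF = 0.9956 (leading)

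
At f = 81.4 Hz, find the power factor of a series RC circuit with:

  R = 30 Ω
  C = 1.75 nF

Step 1 — Angular frequency: ω = 2π·f = 2π·81.4 = 511.5 rad/s.
Step 2 — Component impedances:
  R: Z = R = 30 Ω
  C: Z = 1/(jωC) = -j/(ω·C) = 0 - j1.117e+06 Ω
Step 3 — Series combination: Z_total = R + C = 30 - j1.117e+06 Ω = 1.117e+06∠-90.0° Ω.
Step 4 — Power factor: PF = cos(φ) = Re(Z)/|Z| = 30/1.1173e+06 = 2.685e-05.
Step 5 — Type: Im(Z) = -1.117e+06 ⇒ leading (phase φ = -90.0°).

PF = 2.685e-05 (leading, φ = -90.0°)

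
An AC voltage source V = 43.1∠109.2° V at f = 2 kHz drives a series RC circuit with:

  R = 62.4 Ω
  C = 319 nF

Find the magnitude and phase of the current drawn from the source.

Step 1 — Angular frequency: ω = 2π·f = 2π·2000 = 1.257e+04 rad/s.
Step 2 — Component impedances:
  R: Z = R = 62.4 Ω
  C: Z = 1/(jωC) = -j/(ω·C) = 0 - j249.5 Ω
Step 3 — Series combination: Z_total = R + C = 62.4 - j249.5 Ω = 257.1∠-76.0° Ω.
Step 4 — Source phasor: V = 43.1∠109.2° V = -14.17 + j40.7 V.
Step 5 — Ohm's law: I = V / Z_total = (-14.17 + j40.7) / (62.4 - j249.5) = -0.1669 - j0.01506 A.
Step 6 — Convert to polar: |I| = 0.1676 A, ∠I = -174.8°.

I = 0.1676∠-174.8° A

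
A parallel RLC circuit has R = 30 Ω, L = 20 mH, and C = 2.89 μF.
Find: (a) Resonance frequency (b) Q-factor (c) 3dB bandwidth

Step 1 — Resonance: ω₀ = 1/√(LC) = 1/√(0.02·2.89e-06) = 4159 rad/s.
Step 2 — f₀ = ω₀/(2π) = 662 Hz.
Step 3 — Parallel Q: Q = R/(ω₀L) = 30/(4159·0.02) = 0.3606.
Step 4 — Bandwidth: Δω = ω₀/Q = 1.153e+04 rad/s; BW = Δω/(2π) = 1836 Hz.

(a) f₀ = 662 Hz  (b) Q = 0.3606  (c) BW = 1836 Hz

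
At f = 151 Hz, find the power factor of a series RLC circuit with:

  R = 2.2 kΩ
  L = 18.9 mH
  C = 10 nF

Step 1 — Angular frequency: ω = 2π·f = 2π·151 = 948.8 rad/s.
Step 2 — Component impedances:
  R: Z = R = 2200 Ω
  L: Z = jωL = j·948.8·0.0189 = 0 + j17.93 Ω
  C: Z = 1/(jωC) = -j/(ω·C) = 0 - j1.054e+05 Ω
Step 3 — Series combination: Z_total = R + L + C = 2200 - j1.054e+05 Ω = 1.054e+05∠-88.8° Ω.
Step 4 — Power factor: PF = cos(φ) = Re(Z)/|Z| = 2200/1.054e+05 = 0.02087.
Step 5 — Type: Im(Z) = -1.054e+05 ⇒ leading (phase φ = -88.8°).

PF = 0.02087 (leading, φ = -88.8°)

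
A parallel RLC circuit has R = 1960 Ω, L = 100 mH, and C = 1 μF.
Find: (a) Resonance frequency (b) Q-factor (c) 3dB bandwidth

Step 1 — Resonance: ω₀ = 1/√(LC) = 1/√(0.1·1e-06) = 3162 rad/s.
Step 2 — f₀ = ω₀/(2π) = 503.3 Hz.
Step 3 — Parallel Q: Q = R/(ω₀L) = 1960/(3162·0.1) = 6.198.
Step 4 — Bandwidth: Δω = ω₀/Q = 510.2 rad/s; BW = Δω/(2π) = 81.2 Hz.

(a) f₀ = 503.3 Hz  (b) Q = 6.198  (c) BW = 81.2 Hz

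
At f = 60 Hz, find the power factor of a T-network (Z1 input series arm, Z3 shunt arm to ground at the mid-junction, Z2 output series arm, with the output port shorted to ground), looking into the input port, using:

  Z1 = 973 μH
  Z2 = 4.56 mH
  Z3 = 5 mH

Step 1 — Angular frequency: ω = 2π·f = 2π·60 = 377 rad/s.
Step 2 — Component impedances:
  Z1: Z = jωL = j·377·0.000973 = 0 + j0.3668 Ω
  Z2: Z = jωL = j·377·0.00456 = 0 + j1.719 Ω
  Z3: Z = jωL = j·377·0.005 = 0 + j1.885 Ω
Step 3 — With the output port shorted to ground, the output series arm Z2 runs from the junction to ground; the shunt arm Z3 also runs from the junction to ground. They appear in parallel: Z3 || Z2 = 0 + j0.8991 Ω.
Step 4 — Series with input arm Z1: Z_in = Z1 + (Z3 || Z2) = 0 + j1.266 Ω = 1.266∠90.0° Ω.
Step 5 — Power factor: PF = cos(φ) = Re(Z)/|Z| = 0/1.266 = 0.
Step 6 — Type: Im(Z) = 1.266 ⇒ lagging (phase φ = 90.0°).

PF = 0 (lagging, φ = 90.0°)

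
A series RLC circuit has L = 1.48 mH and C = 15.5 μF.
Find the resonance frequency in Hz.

Step 1 — Resonance condition Im(Z)=0 gives ω₀ = 1/√(LC).
Step 2 — ω₀ = 1/√(0.00148·1.55e-05) = 6602 rad/s.
Step 3 — f₀ = ω₀/(2π) = 1051 Hz.

f₀ = 1051 Hz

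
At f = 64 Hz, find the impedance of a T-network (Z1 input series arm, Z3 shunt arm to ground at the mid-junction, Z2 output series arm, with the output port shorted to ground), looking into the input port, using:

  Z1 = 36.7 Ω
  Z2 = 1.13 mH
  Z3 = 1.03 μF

Step 1 — Angular frequency: ω = 2π·f = 2π·64 = 402.1 rad/s.
Step 2 — Component impedances:
  Z1: Z = R = 36.7 Ω
  Z2: Z = jωL = j·402.1·0.00113 = 0 + j0.4544 Ω
  Z3: Z = 1/(jωC) = -j/(ω·C) = 0 - j2414 Ω
Step 3 — With the output port shorted to ground, the output series arm Z2 runs from the junction to ground; the shunt arm Z3 also runs from the junction to ground. They appear in parallel: Z3 || Z2 = 0 + j0.4545 Ω.
Step 4 — Series with input arm Z1: Z_in = Z1 + (Z3 || Z2) = 36.7 + j0.4545 Ω = 36.7∠0.7° Ω.

Z = 36.7 + j0.4545 Ω = 36.7∠0.7° Ω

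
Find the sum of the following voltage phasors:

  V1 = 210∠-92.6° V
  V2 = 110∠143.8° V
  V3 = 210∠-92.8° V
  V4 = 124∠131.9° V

Step 1 — Convert each phasor to rectangular form:
  V1 = 210·(cos(-92.6°) + j·sin(-92.6°)) = -9.526 - j209.8 V
  V2 = 110·(cos(143.8°) + j·sin(143.8°)) = -88.77 + j64.97 V
  V3 = 210·(cos(-92.8°) + j·sin(-92.8°)) = -10.26 - j209.7 V
  V4 = 124·(cos(131.9°) + j·sin(131.9°)) = -82.81 + j92.29 V
Step 2 — Sum components: V_total = -191.4 - j262.3 V.
Step 3 — Convert to polar: |V_total| = 324.7 V, ∠V_total = -126.1°.

V_total = 324.7∠-126.1° V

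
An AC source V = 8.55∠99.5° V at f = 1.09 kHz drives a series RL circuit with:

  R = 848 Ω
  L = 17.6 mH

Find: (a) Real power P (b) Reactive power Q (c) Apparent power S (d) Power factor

Step 1 — Angular frequency: ω = 2π·f = 2π·1090 = 6849 rad/s.
Step 2 — Component impedances:
  R: Z = R = 848 Ω
  L: Z = jωL = j·6849·0.0176 = 0 + j120.5 Ω
Step 3 — Series combination: Z_total = R + L = 848 + j120.5 Ω = 856.5∠8.1° Ω.
Step 4 — Source phasor: V = 8.55∠99.5° V = -1.411 + j8.433 V.
Step 5 — Current: I = V / Z = -0.0002456 + j0.009979 A = 0.009982∠91.4° A.
Step 6 — Complex power: S = V·I* = 0.0845 + j0.01201 VA.
Step 7 — Real power: P = Re(S) = 0.0845 W.
Step 8 — Reactive power: Q = Im(S) = 0.01201 VAR.
Step 9 — Apparent power: |S| = 0.08535 VA.
Step 10 — Power factor: PF = P/|S| = 0.99 (lagging).

(a) P = 0.0845 W  (b) Q = 0.01201 VAR  (c) S = 0.08535 VA  (d) PF = 0.99 (lagging)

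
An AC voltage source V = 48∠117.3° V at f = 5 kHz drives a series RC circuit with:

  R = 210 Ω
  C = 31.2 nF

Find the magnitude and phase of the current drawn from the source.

Step 1 — Angular frequency: ω = 2π·f = 2π·5000 = 3.142e+04 rad/s.
Step 2 — Component impedances:
  R: Z = R = 210 Ω
  C: Z = 1/(jωC) = -j/(ω·C) = 0 - j1020 Ω
Step 3 — Series combination: Z_total = R + C = 210 - j1020 Ω = 1042∠-78.4° Ω.
Step 4 — Source phasor: V = 48∠117.3° V = -22.02 + j42.65 V.
Step 5 — Ohm's law: I = V / Z_total = (-22.02 + j42.65) / (210 - j1020) = -0.04437 - j0.01245 A.
Step 6 — Convert to polar: |I| = 0.04608 A, ∠I = -164.3°.

I = 0.04608∠-164.3° A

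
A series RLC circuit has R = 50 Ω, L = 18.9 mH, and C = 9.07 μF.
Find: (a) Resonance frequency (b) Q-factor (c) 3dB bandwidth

Step 1 — Resonance: ω₀ = 1/√(LC) = 1/√(0.0189·9.07e-06) = 2415 rad/s.
Step 2 — f₀ = ω₀/(2π) = 384.4 Hz.
Step 3 — Series Q: Q = ω₀L/R = 2415·0.0189/50 = 0.913.
Step 4 — Bandwidth: Δω = ω₀/Q = 2646 rad/s; BW = Δω/(2π) = 421 Hz.

(a) f₀ = 384.4 Hz  (b) Q = 0.913  (c) BW = 421 Hz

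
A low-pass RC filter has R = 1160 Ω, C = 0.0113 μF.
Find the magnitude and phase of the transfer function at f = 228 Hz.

Step 1 — Angular frequency: ω = 2π·228 = 1433 rad/s.
Step 2 — Transfer function: H(jω) = 1/(1 + jωRC).
Step 3 — Denominator: 1 + jωRC = 1 + j·1433·1160·1.13e-08 = 1 + j0.01878.
Step 4 — H = 0.9996 - j0.01877.
Step 5 — Magnitude: |H| = 0.9998 (-0.0 dB); phase: φ = -1.1°.

|H| = 0.9998 (-0.0 dB), φ = -1.1°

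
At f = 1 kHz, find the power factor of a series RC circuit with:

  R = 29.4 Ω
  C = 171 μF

Step 1 — Angular frequency: ω = 2π·f = 2π·1000 = 6283 rad/s.
Step 2 — Component impedances:
  R: Z = R = 29.4 Ω
  C: Z = 1/(jωC) = -j/(ω·C) = 0 - j0.9307 Ω
Step 3 — Series combination: Z_total = R + C = 29.4 - j0.9307 Ω = 29.41∠-1.8° Ω.
Step 4 — Power factor: PF = cos(φ) = Re(Z)/|Z| = 29.4/29.415 = 0.9995.
Step 5 — Type: Im(Z) = -0.9307 ⇒ leading (phase φ = -1.8°).

PF = 0.9995 (leading, φ = -1.8°)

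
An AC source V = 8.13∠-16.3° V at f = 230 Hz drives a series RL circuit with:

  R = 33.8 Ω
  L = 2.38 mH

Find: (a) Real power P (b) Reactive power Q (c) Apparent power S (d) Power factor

Step 1 — Angular frequency: ω = 2π·f = 2π·230 = 1445 rad/s.
Step 2 — Component impedances:
  R: Z = R = 33.8 Ω
  L: Z = jωL = j·1445·0.00238 = 0 + j3.439 Ω
Step 3 — Series combination: Z_total = R + L = 33.8 + j3.439 Ω = 33.97∠5.8° Ω.
Step 4 — Source phasor: V = 8.13∠-16.3° V = 7.803 - j2.282 V.
Step 5 — Current: I = V / Z = 0.2217 - j0.09007 A = 0.2393∠-22.1° A.
Step 6 — Complex power: S = V·I* = 1.935 + j0.197 VA.
Step 7 — Real power: P = Re(S) = 1.935 W.
Step 8 — Reactive power: Q = Im(S) = 0.197 VAR.
Step 9 — Apparent power: |S| = 1.945 VA.
Step 10 — Power factor: PF = P/|S| = 0.9949 (lagging).

(a) P = 1.935 W  (b) Q = 0.197 VAR  (c) S = 1.945 VA  (d) PF = 0.9949 (lagging)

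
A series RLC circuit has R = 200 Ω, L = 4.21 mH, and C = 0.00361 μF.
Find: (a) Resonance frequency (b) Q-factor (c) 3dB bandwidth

Step 1 — Resonance: ω₀ = 1/√(LC) = 1/√(0.00421·3.61e-09) = 2.565e+05 rad/s.
Step 2 — f₀ = ω₀/(2π) = 4.082e+04 Hz.
Step 3 — Series Q: Q = ω₀L/R = 2.565e+05·0.00421/200 = 5.4.
Step 4 — Bandwidth: Δω = ω₀/Q = 4.751e+04 rad/s; BW = Δω/(2π) = 7561 Hz.

(a) f₀ = 4.082e+04 Hz  (b) Q = 5.4  (c) BW = 7561 Hz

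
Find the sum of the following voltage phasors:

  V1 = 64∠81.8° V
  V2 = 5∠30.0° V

Step 1 — Convert each phasor to rectangular form:
  V1 = 64·(cos(81.8°) + j·sin(81.8°)) = 9.128 + j63.35 V
  V2 = 5·(cos(30.0°) + j·sin(30.0°)) = 4.33 + j2.5 V
Step 2 — Sum components: V_total = 13.46 + j65.85 V.
Step 3 — Convert to polar: |V_total| = 67.21 V, ∠V_total = 78.4°.

V_total = 67.21∠78.4° V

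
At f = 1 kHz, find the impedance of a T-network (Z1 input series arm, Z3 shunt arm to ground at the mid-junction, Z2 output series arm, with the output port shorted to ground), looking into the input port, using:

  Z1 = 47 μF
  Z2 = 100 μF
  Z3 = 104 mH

Step 1 — Angular frequency: ω = 2π·f = 2π·1000 = 6283 rad/s.
Step 2 — Component impedances:
  Z1: Z = 1/(jωC) = -j/(ω·C) = 0 - j3.386 Ω
  Z2: Z = 1/(jωC) = -j/(ω·C) = 0 - j1.592 Ω
  Z3: Z = jωL = j·6283·0.104 = 0 + j653.5 Ω
Step 3 — With the output port shorted to ground, the output series arm Z2 runs from the junction to ground; the shunt arm Z3 also runs from the junction to ground. They appear in parallel: Z3 || Z2 = 0 - j1.595 Ω.
Step 4 — Series with input arm Z1: Z_in = Z1 + (Z3 || Z2) = 0 - j4.982 Ω = 4.982∠-90.0° Ω.

Z = 0 - j4.982 Ω = 4.982∠-90.0° Ω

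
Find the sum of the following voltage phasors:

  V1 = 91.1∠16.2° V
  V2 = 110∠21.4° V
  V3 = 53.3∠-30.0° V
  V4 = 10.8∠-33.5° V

Step 1 — Convert each phasor to rectangular form:
  V1 = 91.1·(cos(16.2°) + j·sin(16.2°)) = 87.48 + j25.42 V
  V2 = 110·(cos(21.4°) + j·sin(21.4°)) = 102.4 + j40.14 V
  V3 = 53.3·(cos(-30.0°) + j·sin(-30.0°)) = 46.16 - j26.65 V
  V4 = 10.8·(cos(-33.5°) + j·sin(-33.5°)) = 9.006 - j5.961 V
Step 2 — Sum components: V_total = 245.1 + j32.94 V.
Step 3 — Convert to polar: |V_total| = 247.3 V, ∠V_total = 7.7°.

V_total = 247.3∠7.7° V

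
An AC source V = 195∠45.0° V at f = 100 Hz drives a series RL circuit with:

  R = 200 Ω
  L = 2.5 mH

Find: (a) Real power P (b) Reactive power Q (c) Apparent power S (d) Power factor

Step 1 — Angular frequency: ω = 2π·f = 2π·100 = 628.3 rad/s.
Step 2 — Component impedances:
  R: Z = R = 200 Ω
  L: Z = jωL = j·628.3·0.0025 = 0 + j1.571 Ω
Step 3 — Series combination: Z_total = R + L = 200 + j1.571 Ω = 200∠0.4° Ω.
Step 4 — Source phasor: V = 195∠45.0° V = 137.9 + j137.9 V.
Step 5 — Current: I = V / Z = 0.6948 + j0.684 A = 0.975∠44.6° A.
Step 6 — Complex power: S = V·I* = 190.1 + j1.493 VA.
Step 7 — Real power: P = Re(S) = 190.1 W.
Step 8 — Reactive power: Q = Im(S) = 1.493 VAR.
Step 9 — Apparent power: |S| = 190.1 VA.
Step 10 — Power factor: PF = P/|S| = 1 (lagging).

(a) P = 190.1 W  (b) Q = 1.493 VAR  (c) S = 190.1 VA  (d) PF = 1 (lagging)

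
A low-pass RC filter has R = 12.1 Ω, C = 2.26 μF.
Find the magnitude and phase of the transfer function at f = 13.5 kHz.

Step 1 — Angular frequency: ω = 2π·1.35e+04 = 8.482e+04 rad/s.
Step 2 — Transfer function: H(jω) = 1/(1 + jωRC).
Step 3 — Denominator: 1 + jωRC = 1 + j·8.482e+04·12.1·2.26e-06 = 1 + j2.32.
Step 4 — H = 0.1567 - j0.3635.
Step 5 — Magnitude: |H| = 0.3959 (-8.0 dB); phase: φ = -66.7°.

|H| = 0.3959 (-8.0 dB), φ = -66.7°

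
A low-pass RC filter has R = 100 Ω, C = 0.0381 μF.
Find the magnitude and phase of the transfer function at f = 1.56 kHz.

Step 1 — Angular frequency: ω = 2π·1560 = 9802 rad/s.
Step 2 — Transfer function: H(jω) = 1/(1 + jωRC).
Step 3 — Denominator: 1 + jωRC = 1 + j·9802·100·3.81e-08 = 1 + j0.03734.
Step 4 — H = 0.9986 - j0.03729.
Step 5 — Magnitude: |H| = 0.9993 (-0.0 dB); phase: φ = -2.1°.

|H| = 0.9993 (-0.0 dB), φ = -2.1°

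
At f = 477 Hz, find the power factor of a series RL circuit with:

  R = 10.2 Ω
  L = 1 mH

Step 1 — Angular frequency: ω = 2π·f = 2π·477 = 2997 rad/s.
Step 2 — Component impedances:
  R: Z = R = 10.2 Ω
  L: Z = jωL = j·2997·0.001 = 0 + j2.997 Ω
Step 3 — Series combination: Z_total = R + L = 10.2 + j2.997 Ω = 10.63∠16.4° Ω.
Step 4 — Power factor: PF = cos(φ) = Re(Z)/|Z| = 10.2/10.6312 = 0.9594.
Step 5 — Type: Im(Z) = 2.997 ⇒ lagging (phase φ = 16.4°).

PF = 0.9594 (lagging, φ = 16.4°)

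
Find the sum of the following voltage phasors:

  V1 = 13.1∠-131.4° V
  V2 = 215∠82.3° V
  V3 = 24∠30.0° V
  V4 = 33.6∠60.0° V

Step 1 — Convert each phasor to rectangular form:
  V1 = 13.1·(cos(-131.4°) + j·sin(-131.4°)) = -8.663 - j9.826 V
  V2 = 215·(cos(82.3°) + j·sin(82.3°)) = 28.81 + j213.1 V
  V3 = 24·(cos(30.0°) + j·sin(30.0°)) = 20.78 + j12 V
  V4 = 33.6·(cos(60.0°) + j·sin(60.0°)) = 16.8 + j29.1 V
Step 2 — Sum components: V_total = 57.73 + j244.3 V.
Step 3 — Convert to polar: |V_total| = 251.1 V, ∠V_total = 76.7°.

V_total = 251.1∠76.7° V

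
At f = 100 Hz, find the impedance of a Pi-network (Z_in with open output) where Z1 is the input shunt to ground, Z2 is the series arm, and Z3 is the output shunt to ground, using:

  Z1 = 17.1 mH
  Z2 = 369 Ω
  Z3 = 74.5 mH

Step 1 — Angular frequency: ω = 2π·f = 2π·100 = 628.3 rad/s.
Step 2 — Component impedances:
  Z1: Z = jωL = j·628.3·0.0171 = 0 + j10.74 Ω
  Z2: Z = R = 369 Ω
  Z3: Z = jωL = j·628.3·0.0745 = 0 + j46.81 Ω
Step 3 — With open output, the series arm Z2 and the output shunt Z3 appear in series to ground: Z2 + Z3 = 369 + j46.81 Ω.
Step 4 — Parallel with input shunt Z1: Z_in = Z1 || (Z2 + Z3) = 0.3054 + j10.7 Ω = 10.7∠88.4° Ω.

Z = 0.3054 + j10.7 Ω = 10.7∠88.4° Ω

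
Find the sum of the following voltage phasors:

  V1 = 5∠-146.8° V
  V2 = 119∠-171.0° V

Step 1 — Convert each phasor to rectangular form:
  V1 = 5·(cos(-146.8°) + j·sin(-146.8°)) = -4.184 - j2.738 V
  V2 = 119·(cos(-171.0°) + j·sin(-171.0°)) = -117.5 - j18.62 V
Step 2 — Sum components: V_total = -121.7 - j21.35 V.
Step 3 — Convert to polar: |V_total| = 123.6 V, ∠V_total = -170.0°.

V_total = 123.6∠-170.0° V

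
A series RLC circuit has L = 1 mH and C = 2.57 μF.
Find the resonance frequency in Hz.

Step 1 — Resonance condition Im(Z)=0 gives ω₀ = 1/√(LC).
Step 2 — ω₀ = 1/√(0.001·2.57e-06) = 1.973e+04 rad/s.
Step 3 — f₀ = ω₀/(2π) = 3139 Hz.

f₀ = 3139 Hz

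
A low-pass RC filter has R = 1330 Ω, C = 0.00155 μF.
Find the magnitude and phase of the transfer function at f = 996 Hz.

Step 1 — Angular frequency: ω = 2π·996 = 6258 rad/s.
Step 2 — Transfer function: H(jω) = 1/(1 + jωRC).
Step 3 — Denominator: 1 + jωRC = 1 + j·6258·1330·1.55e-09 = 1 + j0.0129.
Step 4 — H = 0.9998 - j0.0129.
Step 5 — Magnitude: |H| = 0.9999 (-0.0 dB); phase: φ = -0.7°.

|H| = 0.9999 (-0.0 dB), φ = -0.7°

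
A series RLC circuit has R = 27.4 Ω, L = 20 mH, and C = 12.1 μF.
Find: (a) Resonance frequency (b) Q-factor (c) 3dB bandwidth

Step 1 — Resonance: ω₀ = 1/√(LC) = 1/√(0.02·1.21e-05) = 2033 rad/s.
Step 2 — f₀ = ω₀/(2π) = 323.5 Hz.
Step 3 — Series Q: Q = ω₀L/R = 2033·0.02/27.4 = 1.484.
Step 4 — Bandwidth: Δω = ω₀/Q = 1370 rad/s; BW = Δω/(2π) = 218 Hz.

(a) f₀ = 323.5 Hz  (b) Q = 1.484  (c) BW = 218 Hz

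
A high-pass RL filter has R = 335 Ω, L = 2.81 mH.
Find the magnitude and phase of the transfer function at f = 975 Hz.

Step 1 — Angular frequency: ω = 2π·975 = 6126 rad/s.
Step 2 — Transfer function: H(jω) = jωL/(R + jωL).
Step 3 — Numerator jωL = j·17.21; denominator R + jωL = 335 + j17.21.
Step 4 — H = 0.002634 + j0.05125.
Step 5 — Magnitude: |H| = 0.05132 (-25.8 dB); phase: φ = 87.1°.

|H| = 0.05132 (-25.8 dB), φ = 87.1°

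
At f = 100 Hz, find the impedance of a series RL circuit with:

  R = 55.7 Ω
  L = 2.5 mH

Step 1 — Angular frequency: ω = 2π·f = 2π·100 = 628.3 rad/s.
Step 2 — Component impedances:
  R: Z = R = 55.7 Ω
  L: Z = jωL = j·628.3·0.0025 = 0 + j1.571 Ω
Step 3 — Series combination: Z_total = R + L = 55.7 + j1.571 Ω = 55.72∠1.6° Ω.

Z = 55.7 + j1.571 Ω = 55.72∠1.6° Ω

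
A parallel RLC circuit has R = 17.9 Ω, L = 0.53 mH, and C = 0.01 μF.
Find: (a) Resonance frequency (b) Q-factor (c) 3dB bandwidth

Step 1 — Resonance: ω₀ = 1/√(LC) = 1/√(0.00053·1e-08) = 4.344e+05 rad/s.
Step 2 — f₀ = ω₀/(2π) = 6.913e+04 Hz.
Step 3 — Parallel Q: Q = R/(ω₀L) = 17.9/(4.344e+05·0.00053) = 0.07775.
Step 4 — Bandwidth: Δω = ω₀/Q = 5.587e+06 rad/s; BW = Δω/(2π) = 8.891e+05 Hz.

(a) f₀ = 6.913e+04 Hz  (b) Q = 0.07775  (c) BW = 8.891e+05 Hz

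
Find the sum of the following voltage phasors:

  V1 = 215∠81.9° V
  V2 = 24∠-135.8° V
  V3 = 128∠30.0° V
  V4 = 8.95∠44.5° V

Step 1 — Convert each phasor to rectangular form:
  V1 = 215·(cos(81.9°) + j·sin(81.9°)) = 30.29 + j212.9 V
  V2 = 24·(cos(-135.8°) + j·sin(-135.8°)) = -17.21 - j16.73 V
  V3 = 128·(cos(30.0°) + j·sin(30.0°)) = 110.9 + j64 V
  V4 = 8.95·(cos(44.5°) + j·sin(44.5°)) = 6.384 + j6.273 V
Step 2 — Sum components: V_total = 130.3 + j266.4 V.
Step 3 — Convert to polar: |V_total| = 296.6 V, ∠V_total = 63.9°.

V_total = 296.6∠63.9° V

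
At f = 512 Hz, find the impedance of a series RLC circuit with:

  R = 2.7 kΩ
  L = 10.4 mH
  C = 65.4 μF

Step 1 — Angular frequency: ω = 2π·f = 2π·512 = 3217 rad/s.
Step 2 — Component impedances:
  R: Z = R = 2700 Ω
  L: Z = jωL = j·3217·0.0104 = 0 + j33.46 Ω
  C: Z = 1/(jωC) = -j/(ω·C) = 0 - j4.753 Ω
Step 3 — Series combination: Z_total = R + L + C = 2700 + j28.7 Ω = 2700∠0.6° Ω.

Z = 2700 + j28.7 Ω = 2700∠0.6° Ω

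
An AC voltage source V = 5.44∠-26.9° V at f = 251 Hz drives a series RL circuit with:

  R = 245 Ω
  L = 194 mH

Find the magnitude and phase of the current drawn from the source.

Step 1 — Angular frequency: ω = 2π·f = 2π·251 = 1577 rad/s.
Step 2 — Component impedances:
  R: Z = R = 245 Ω
  L: Z = jωL = j·1577·0.194 = 0 + j306 Ω
Step 3 — Series combination: Z_total = R + L = 245 + j306 Ω = 392∠51.3° Ω.
Step 4 — Source phasor: V = 5.44∠-26.9° V = 4.851 - j2.461 V.
Step 5 — Ohm's law: I = V / Z_total = (4.851 - j2.461) / (245 + j306) = 0.002835 - j0.01359 A.
Step 6 — Convert to polar: |I| = 0.01388 A, ∠I = -78.2°.

I = 0.01388∠-78.2° A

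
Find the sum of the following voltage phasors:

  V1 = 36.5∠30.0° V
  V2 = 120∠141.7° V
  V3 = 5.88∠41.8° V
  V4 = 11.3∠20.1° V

Step 1 — Convert each phasor to rectangular form:
  V1 = 36.5·(cos(30.0°) + j·sin(30.0°)) = 31.61 + j18.25 V
  V2 = 120·(cos(141.7°) + j·sin(141.7°)) = -94.17 + j74.37 V
  V3 = 5.88·(cos(41.8°) + j·sin(41.8°)) = 4.383 + j3.919 V
  V4 = 11.3·(cos(20.1°) + j·sin(20.1°)) = 10.61 + j3.883 V
Step 2 — Sum components: V_total = -47.57 + j100.4 V.
Step 3 — Convert to polar: |V_total| = 111.1 V, ∠V_total = 115.3°.

V_total = 111.1∠115.3° V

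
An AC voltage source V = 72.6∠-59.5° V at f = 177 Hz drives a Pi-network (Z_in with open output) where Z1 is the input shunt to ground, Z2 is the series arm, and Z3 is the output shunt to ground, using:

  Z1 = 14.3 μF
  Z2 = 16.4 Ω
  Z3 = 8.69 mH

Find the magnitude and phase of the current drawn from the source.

Step 1 — Angular frequency: ω = 2π·f = 2π·177 = 1112 rad/s.
Step 2 — Component impedances:
  Z1: Z = 1/(jωC) = -j/(ω·C) = 0 - j62.88 Ω
  Z2: Z = R = 16.4 Ω
  Z3: Z = jωL = j·1112·0.00869 = 0 + j9.664 Ω
Step 3 — With open output, the series arm Z2 and the output shunt Z3 appear in series to ground: Z2 + Z3 = 16.4 + j9.664 Ω.
Step 4 — Parallel with input shunt Z1: Z_in = Z1 || (Z2 + Z3) = 20.91 + j4.975 Ω = 21.5∠13.4° Ω.
Step 5 — Source phasor: V = 72.6∠-59.5° V = 36.85 - j62.55 V.
Step 6 — Ohm's law: I = V / Z_total = (36.85 - j62.55) / (20.91 + j4.975) = 0.9941 - j3.228 A.
Step 7 — Convert to polar: |I| = 3.378 A, ∠I = -72.9°.

I = 3.378∠-72.9° A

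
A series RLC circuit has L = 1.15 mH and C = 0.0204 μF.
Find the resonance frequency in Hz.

Step 1 — Resonance condition Im(Z)=0 gives ω₀ = 1/√(LC).
Step 2 — ω₀ = 1/√(0.00115·2.04e-08) = 2.065e+05 rad/s.
Step 3 — f₀ = ω₀/(2π) = 3.286e+04 Hz.

f₀ = 3.286e+04 Hz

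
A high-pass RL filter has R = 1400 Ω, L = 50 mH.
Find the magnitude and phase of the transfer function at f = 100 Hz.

Step 1 — Angular frequency: ω = 2π·100 = 628.3 rad/s.
Step 2 — Transfer function: H(jω) = jωL/(R + jωL).
Step 3 — Numerator jωL = j·31.42; denominator R + jωL = 1400 + j31.42.
Step 4 — H = 0.0005033 + j0.02243.
Step 5 — Magnitude: |H| = 0.02243 (-33.0 dB); phase: φ = 88.7°.

|H| = 0.02243 (-33.0 dB), φ = 88.7°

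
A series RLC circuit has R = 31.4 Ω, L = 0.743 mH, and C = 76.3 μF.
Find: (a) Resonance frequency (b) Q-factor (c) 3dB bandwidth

Step 1 — Resonance: ω₀ = 1/√(LC) = 1/√(0.000743·7.63e-05) = 4200 rad/s.
Step 2 — f₀ = ω₀/(2π) = 668.4 Hz.
Step 3 — Series Q: Q = ω₀L/R = 4200·0.000743/31.4 = 0.09938.
Step 4 — Bandwidth: Δω = ω₀/Q = 4.226e+04 rad/s; BW = Δω/(2π) = 6726 Hz.

(a) f₀ = 668.4 Hz  (b) Q = 0.09938  (c) BW = 6726 Hz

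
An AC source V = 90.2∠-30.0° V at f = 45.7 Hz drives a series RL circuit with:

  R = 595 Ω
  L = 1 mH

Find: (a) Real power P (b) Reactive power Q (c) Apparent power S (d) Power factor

Step 1 — Angular frequency: ω = 2π·f = 2π·45.7 = 287.1 rad/s.
Step 2 — Component impedances:
  R: Z = R = 595 Ω
  L: Z = jωL = j·287.1·0.001 = 0 + j0.2871 Ω
Step 3 — Series combination: Z_total = R + L = 595 + j0.2871 Ω = 595∠0.0° Ω.
Step 4 — Source phasor: V = 90.2∠-30.0° V = 78.12 - j45.1 V.
Step 5 — Current: I = V / Z = 0.1312 - j0.07586 A = 0.1516∠-30.0° A.
Step 6 — Complex power: S = V·I* = 13.67 + j0.006599 VA.
Step 7 — Real power: P = Re(S) = 13.67 W.
Step 8 — Reactive power: Q = Im(S) = 0.006599 VAR.
Step 9 — Apparent power: |S| = 13.67 VA.
Step 10 — Power factor: PF = P/|S| = 1 (lagging).

(a) P = 13.67 W  (b) Q = 0.006599 VAR  (c) S = 13.67 VA  (d) PF = 1 (lagging)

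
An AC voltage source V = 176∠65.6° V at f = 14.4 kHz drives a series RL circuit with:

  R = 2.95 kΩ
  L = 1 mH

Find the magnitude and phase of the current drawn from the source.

Step 1 — Angular frequency: ω = 2π·f = 2π·1.44e+04 = 9.048e+04 rad/s.
Step 2 — Component impedances:
  R: Z = R = 2950 Ω
  L: Z = jωL = j·9.048e+04·0.001 = 0 + j90.48 Ω
Step 3 — Series combination: Z_total = R + L = 2950 + j90.48 Ω = 2951∠1.8° Ω.
Step 4 — Source phasor: V = 176∠65.6° V = 72.71 + j160.3 V.
Step 5 — Ohm's law: I = V / Z_total = (72.71 + j160.3) / (2950 + j90.48) = 0.02629 + j0.05353 A.
Step 6 — Convert to polar: |I| = 0.05963 A, ∠I = 63.8°.

I = 0.05963∠63.8° A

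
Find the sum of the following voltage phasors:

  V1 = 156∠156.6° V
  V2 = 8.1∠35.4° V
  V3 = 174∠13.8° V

Step 1 — Convert each phasor to rectangular form:
  V1 = 156·(cos(156.6°) + j·sin(156.6°)) = -143.2 + j61.96 V
  V2 = 8.1·(cos(35.4°) + j·sin(35.4°)) = 6.603 + j4.692 V
  V3 = 174·(cos(13.8°) + j·sin(13.8°)) = 169 + j41.5 V
Step 2 — Sum components: V_total = 32.41 + j108.2 V.
Step 3 — Convert to polar: |V_total| = 112.9 V, ∠V_total = 73.3°.

V_total = 112.9∠73.3° V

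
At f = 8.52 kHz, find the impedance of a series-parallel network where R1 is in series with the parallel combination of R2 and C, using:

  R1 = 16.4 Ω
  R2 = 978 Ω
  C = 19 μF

Step 1 — Angular frequency: ω = 2π·f = 2π·8520 = 5.353e+04 rad/s.
Step 2 — Component impedances:
  R1: Z = R = 16.4 Ω
  R2: Z = R = 978 Ω
  C: Z = 1/(jωC) = -j/(ω·C) = 0 - j0.9832 Ω
Step 3 — Parallel branch: R2 || C = 1/(1/R2 + 1/C) = 0.0009884 - j0.9832 Ω.
Step 4 — Series with R1: Z_total = R1 + (R2 || C) = 16.4 - j0.9832 Ω = 16.43∠-3.4° Ω.

Z = 16.4 - j0.9832 Ω = 16.43∠-3.4° Ω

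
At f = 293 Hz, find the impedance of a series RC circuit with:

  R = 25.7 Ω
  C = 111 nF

Step 1 — Angular frequency: ω = 2π·f = 2π·293 = 1841 rad/s.
Step 2 — Component impedances:
  R: Z = R = 25.7 Ω
  C: Z = 1/(jωC) = -j/(ω·C) = 0 - j4894 Ω
Step 3 — Series combination: Z_total = R + C = 25.7 - j4894 Ω = 4894∠-89.7° Ω.

Z = 25.7 - j4894 Ω = 4894∠-89.7° Ω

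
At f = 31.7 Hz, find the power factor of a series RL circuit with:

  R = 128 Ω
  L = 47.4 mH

Step 1 — Angular frequency: ω = 2π·f = 2π·31.7 = 199.2 rad/s.
Step 2 — Component impedances:
  R: Z = R = 128 Ω
  L: Z = jωL = j·199.2·0.0474 = 0 + j9.441 Ω
Step 3 — Series combination: Z_total = R + L = 128 + j9.441 Ω = 128.3∠4.2° Ω.
Step 4 — Power factor: PF = cos(φ) = Re(Z)/|Z| = 128/128.35 = 0.9973.
Step 5 — Type: Im(Z) = 9.441 ⇒ lagging (phase φ = 4.2°).

PF = 0.9973 (lagging, φ = 4.2°)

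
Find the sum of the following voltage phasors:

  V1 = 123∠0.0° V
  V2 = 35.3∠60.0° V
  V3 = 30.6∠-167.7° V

Step 1 — Convert each phasor to rectangular form:
  V1 = 123·(cos(0.0°) + j·sin(0.0°)) = 123 V
  V2 = 35.3·(cos(60.0°) + j·sin(60.0°)) = 17.65 + j30.57 V
  V3 = 30.6·(cos(-167.7°) + j·sin(-167.7°)) = -29.9 - j6.519 V
Step 2 — Sum components: V_total = 110.8 + j24.05 V.
Step 3 — Convert to polar: |V_total| = 113.3 V, ∠V_total = 12.3°.

V_total = 113.3∠12.3° V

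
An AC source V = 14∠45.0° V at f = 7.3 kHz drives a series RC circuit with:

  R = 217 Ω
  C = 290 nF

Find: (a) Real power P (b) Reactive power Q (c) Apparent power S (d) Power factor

Step 1 — Angular frequency: ω = 2π·f = 2π·7300 = 4.587e+04 rad/s.
Step 2 — Component impedances:
  R: Z = R = 217 Ω
  C: Z = 1/(jωC) = -j/(ω·C) = 0 - j75.18 Ω
Step 3 — Series combination: Z_total = R + C = 217 - j75.18 Ω = 229.7∠-19.1° Ω.
Step 4 — Source phasor: V = 14∠45.0° V = 9.899 + j9.899 V.
Step 5 — Current: I = V / Z = 0.02662 + j0.05484 A = 0.06096∠64.1° A.
Step 6 — Complex power: S = V·I* = 0.8064 - j0.2794 VA.
Step 7 — Real power: P = Re(S) = 0.8064 W.
Step 8 — Reactive power: Q = Im(S) = -0.2794 VAR.
Step 9 — Apparent power: |S| = 0.8535 VA.
Step 10 — Power factor: PF = P/|S| = 0.9449 (leading).

(a) P = 0.8064 W  (b) Q = -0.2794 VAR  (c) S = 0.8535 VA  (d) PF = 0.9449 (leading)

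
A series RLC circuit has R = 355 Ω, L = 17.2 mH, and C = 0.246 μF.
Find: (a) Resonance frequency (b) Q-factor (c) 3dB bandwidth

Step 1 — Resonance: ω₀ = 1/√(LC) = 1/√(0.0172·2.46e-07) = 1.537e+04 rad/s.
Step 2 — f₀ = ω₀/(2π) = 2447 Hz.
Step 3 — Series Q: Q = ω₀L/R = 1.537e+04·0.0172/355 = 0.7448.
Step 4 — Bandwidth: Δω = ω₀/Q = 2.064e+04 rad/s; BW = Δω/(2π) = 3285 Hz.

(a) f₀ = 2447 Hz  (b) Q = 0.7448  (c) BW = 3285 Hz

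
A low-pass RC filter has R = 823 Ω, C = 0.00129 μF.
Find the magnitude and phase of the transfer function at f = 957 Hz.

Step 1 — Angular frequency: ω = 2π·957 = 6013 rad/s.
Step 2 — Transfer function: H(jω) = 1/(1 + jωRC).
Step 3 — Denominator: 1 + jωRC = 1 + j·6013·823·1.29e-09 = 1 + j0.006384.
Step 4 — H = 1 - j0.006384.
Step 5 — Magnitude: |H| = 1 (-0.0 dB); phase: φ = -0.4°.

|H| = 1 (-0.0 dB), φ = -0.4°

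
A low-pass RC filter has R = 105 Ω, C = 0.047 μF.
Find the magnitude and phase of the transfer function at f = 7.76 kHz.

Step 1 — Angular frequency: ω = 2π·7760 = 4.876e+04 rad/s.
Step 2 — Transfer function: H(jω) = 1/(1 + jωRC).
Step 3 — Denominator: 1 + jωRC = 1 + j·4.876e+04·105·4.7e-08 = 1 + j0.2406.
Step 4 — H = 0.9453 - j0.2274.
Step 5 — Magnitude: |H| = 0.9723 (-0.2 dB); phase: φ = -13.5°.

|H| = 0.9723 (-0.2 dB), φ = -13.5°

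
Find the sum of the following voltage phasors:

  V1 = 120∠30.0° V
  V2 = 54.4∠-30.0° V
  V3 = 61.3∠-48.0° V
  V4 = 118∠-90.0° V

Step 1 — Convert each phasor to rectangular form:
  V1 = 120·(cos(30.0°) + j·sin(30.0°)) = 103.9 + j60 V
  V2 = 54.4·(cos(-30.0°) + j·sin(-30.0°)) = 47.11 - j27.2 V
  V3 = 61.3·(cos(-48.0°) + j·sin(-48.0°)) = 41.02 - j45.55 V
  V4 = 118·(cos(-90.0°) + j·sin(-90.0°)) = 0 - j118 V
Step 2 — Sum components: V_total = 192.1 - j130.8 V.
Step 3 — Convert to polar: |V_total| = 232.3 V, ∠V_total = -34.2°.

V_total = 232.3∠-34.2° V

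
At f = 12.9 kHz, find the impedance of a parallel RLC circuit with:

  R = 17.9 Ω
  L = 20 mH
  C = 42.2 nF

Step 1 — Angular frequency: ω = 2π·f = 2π·1.29e+04 = 8.105e+04 rad/s.
Step 2 — Component impedances:
  R: Z = R = 17.9 Ω
  L: Z = jωL = j·8.105e+04·0.02 = 0 + j1621 Ω
  C: Z = 1/(jωC) = -j/(ω·C) = 0 - j292.4 Ω
Step 3 — Parallel combination: 1/Z_total = 1/R + 1/L + 1/C; Z_total = 17.86 - j0.896 Ω = 17.88∠-2.9° Ω.

Z = 17.86 - j0.896 Ω = 17.88∠-2.9° Ω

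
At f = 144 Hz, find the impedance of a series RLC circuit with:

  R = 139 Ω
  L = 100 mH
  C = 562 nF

Step 1 — Angular frequency: ω = 2π·f = 2π·144 = 904.8 rad/s.
Step 2 — Component impedances:
  R: Z = R = 139 Ω
  L: Z = jωL = j·904.8·0.1 = 0 + j90.48 Ω
  C: Z = 1/(jωC) = -j/(ω·C) = 0 - j1967 Ω
Step 3 — Series combination: Z_total = R + L + C = 139 - j1876 Ω = 1881∠-85.8° Ω.

Z = 139 - j1876 Ω = 1881∠-85.8° Ω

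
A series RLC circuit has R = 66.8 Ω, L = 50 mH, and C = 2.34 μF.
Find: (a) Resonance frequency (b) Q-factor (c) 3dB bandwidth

Step 1 — Resonance condition Im(Z)=0 gives ω₀ = 1/√(LC).
Step 2 — ω₀ = 1/√(0.05·2.34e-06) = 2924 rad/s.
Step 3 — f₀ = ω₀/(2π) = 465.3 Hz.
Step 4 — Series Q: Q = ω₀L/R = 2924·0.05/66.8 = 2.188.
Step 5 — 3dB bandwidth: Δω = ω₀/Q = 1336 rad/s; BW = Δω/(2π) = 212.6 Hz.

(a) f₀ = 465.3 Hz  (b) Q = 2.188  (c) BW = 212.6 Hz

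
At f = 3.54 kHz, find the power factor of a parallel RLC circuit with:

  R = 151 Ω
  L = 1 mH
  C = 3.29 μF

Step 1 — Angular frequency: ω = 2π·f = 2π·3540 = 2.224e+04 rad/s.
Step 2 — Component impedances:
  R: Z = R = 151 Ω
  L: Z = jωL = j·2.224e+04·0.001 = 0 + j22.24 Ω
  C: Z = 1/(jωC) = -j/(ω·C) = 0 - j13.67 Ω
Step 3 — Parallel combination: 1/Z_total = 1/R + 1/L + 1/C; Z_total = 7.883 - j33.59 Ω = 34.5∠-76.8° Ω.
Step 4 — Power factor: PF = cos(φ) = Re(Z)/|Z| = 7.883/34.5 = 0.2285.
Step 5 — Type: Im(Z) = -33.59 ⇒ leading (phase φ = -76.8°).

PF = 0.2285 (leading, φ = -76.8°)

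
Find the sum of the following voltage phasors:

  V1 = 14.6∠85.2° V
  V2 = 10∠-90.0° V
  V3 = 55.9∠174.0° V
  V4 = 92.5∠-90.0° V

Step 1 — Convert each phasor to rectangular form:
  V1 = 14.6·(cos(85.2°) + j·sin(85.2°)) = 1.222 + j14.55 V
  V2 = 10·(cos(-90.0°) + j·sin(-90.0°)) = 0 - j10 V
  V3 = 55.9·(cos(174.0°) + j·sin(174.0°)) = -55.59 + j5.843 V
  V4 = 92.5·(cos(-90.0°) + j·sin(-90.0°)) = 0 - j92.5 V
Step 2 — Sum components: V_total = -54.37 - j82.11 V.
Step 3 — Convert to polar: |V_total| = 98.48 V, ∠V_total = -123.5°.

V_total = 98.48∠-123.5° V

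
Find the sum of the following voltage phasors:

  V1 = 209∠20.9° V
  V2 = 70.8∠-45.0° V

Step 1 — Convert each phasor to rectangular form:
  V1 = 209·(cos(20.9°) + j·sin(20.9°)) = 195.2 + j74.56 V
  V2 = 70.8·(cos(-45.0°) + j·sin(-45.0°)) = 50.06 - j50.06 V
Step 2 — Sum components: V_total = 245.3 + j24.5 V.
Step 3 — Convert to polar: |V_total| = 246.5 V, ∠V_total = 5.7°.

V_total = 246.5∠5.7° V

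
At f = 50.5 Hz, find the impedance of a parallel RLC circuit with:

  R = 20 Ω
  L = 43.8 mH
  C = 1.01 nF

Step 1 — Angular frequency: ω = 2π·f = 2π·50.5 = 317.3 rad/s.
Step 2 — Component impedances:
  R: Z = R = 20 Ω
  L: Z = jωL = j·317.3·0.0438 = 0 + j13.9 Ω
  C: Z = 1/(jωC) = -j/(ω·C) = 0 - j3.12e+06 Ω
Step 3 — Parallel combination: 1/Z_total = 1/R + 1/L + 1/C; Z_total = 6.513 + j9.372 Ω = 11.41∠55.2° Ω.

Z = 6.513 + j9.372 Ω = 11.41∠55.2° Ω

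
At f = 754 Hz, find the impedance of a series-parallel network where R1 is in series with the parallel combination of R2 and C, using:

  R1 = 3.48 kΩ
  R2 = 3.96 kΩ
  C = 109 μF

Step 1 — Angular frequency: ω = 2π·f = 2π·754 = 4738 rad/s.
Step 2 — Component impedances:
  R1: Z = R = 3480 Ω
  R2: Z = R = 3960 Ω
  C: Z = 1/(jωC) = -j/(ω·C) = 0 - j1.937 Ω
Step 3 — Parallel branch: R2 || C = 1/(1/R2 + 1/C) = 0.000947 - j1.937 Ω.
Step 4 — Series with R1: Z_total = R1 + (R2 || C) = 3480 - j1.937 Ω = 3480∠-0.0° Ω.

Z = 3480 - j1.937 Ω = 3480∠-0.0° Ω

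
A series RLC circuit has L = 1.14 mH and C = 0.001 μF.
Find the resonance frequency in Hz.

Step 1 — Resonance condition Im(Z)=0 gives ω₀ = 1/√(LC).
Step 2 — ω₀ = 1/√(0.00114·1e-09) = 9.366e+05 rad/s.
Step 3 — f₀ = ω₀/(2π) = 1.491e+05 Hz.

f₀ = 1.491e+05 Hz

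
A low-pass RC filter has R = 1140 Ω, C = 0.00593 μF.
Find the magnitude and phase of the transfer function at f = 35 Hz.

Step 1 — Angular frequency: ω = 2π·35 = 219.9 rad/s.
Step 2 — Transfer function: H(jω) = 1/(1 + jωRC).
Step 3 — Denominator: 1 + jωRC = 1 + j·219.9·1140·5.93e-09 = 1 + j0.001487.
Step 4 — H = 1 - j0.001487.
Step 5 — Magnitude: |H| = 1 (-0.0 dB); phase: φ = -0.1°.

|H| = 1 (-0.0 dB), φ = -0.1°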